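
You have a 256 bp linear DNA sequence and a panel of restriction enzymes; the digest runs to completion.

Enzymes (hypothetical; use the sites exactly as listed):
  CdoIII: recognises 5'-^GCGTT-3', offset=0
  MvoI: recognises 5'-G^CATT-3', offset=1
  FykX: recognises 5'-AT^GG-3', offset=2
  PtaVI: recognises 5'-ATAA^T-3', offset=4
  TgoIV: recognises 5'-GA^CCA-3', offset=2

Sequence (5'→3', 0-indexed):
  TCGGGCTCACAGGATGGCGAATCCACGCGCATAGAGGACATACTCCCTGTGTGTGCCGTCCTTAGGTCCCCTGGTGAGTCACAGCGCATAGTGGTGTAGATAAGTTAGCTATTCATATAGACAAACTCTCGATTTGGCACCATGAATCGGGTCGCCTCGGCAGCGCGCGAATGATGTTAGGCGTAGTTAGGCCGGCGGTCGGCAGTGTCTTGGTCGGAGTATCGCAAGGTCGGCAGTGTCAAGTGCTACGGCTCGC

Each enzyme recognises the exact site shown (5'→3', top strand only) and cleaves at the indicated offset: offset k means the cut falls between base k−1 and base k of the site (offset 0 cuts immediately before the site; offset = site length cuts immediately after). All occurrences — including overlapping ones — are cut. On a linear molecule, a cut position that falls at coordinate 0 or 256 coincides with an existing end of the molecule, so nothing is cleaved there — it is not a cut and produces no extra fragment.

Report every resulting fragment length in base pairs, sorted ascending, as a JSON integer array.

[15,241]

Site scan:
  CdoIII (GCGTT, off=0): no sites
  MvoI (GCATT, off=1): no sites
  FykX (ATGG, off=2): starts [13] → cuts [15]
  PtaVI (ATAAT, off=4): no sites
  TgoIV (GACCA, off=2): no sites

Pooled cuts: [15]

Fragment lengths:
  [0,15): 15 bp
  [15,256): 241 bp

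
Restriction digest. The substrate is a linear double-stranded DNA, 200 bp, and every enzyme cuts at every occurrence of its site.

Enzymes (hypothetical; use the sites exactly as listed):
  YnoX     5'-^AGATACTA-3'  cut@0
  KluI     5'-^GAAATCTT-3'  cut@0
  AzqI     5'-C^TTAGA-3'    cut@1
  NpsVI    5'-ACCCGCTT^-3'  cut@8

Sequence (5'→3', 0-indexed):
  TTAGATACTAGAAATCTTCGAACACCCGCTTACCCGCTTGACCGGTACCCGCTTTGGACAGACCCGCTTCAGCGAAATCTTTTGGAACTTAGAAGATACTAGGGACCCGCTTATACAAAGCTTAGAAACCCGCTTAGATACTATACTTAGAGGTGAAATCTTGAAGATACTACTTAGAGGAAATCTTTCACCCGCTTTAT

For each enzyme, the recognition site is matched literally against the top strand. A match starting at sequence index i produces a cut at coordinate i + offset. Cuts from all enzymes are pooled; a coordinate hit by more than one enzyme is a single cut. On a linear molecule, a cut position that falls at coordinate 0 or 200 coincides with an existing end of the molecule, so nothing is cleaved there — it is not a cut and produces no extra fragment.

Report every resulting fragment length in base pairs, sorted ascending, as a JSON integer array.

Per-enzyme occurrences:
  YnoX AGATACTA/0: at [2, 93, 135, 164] ⇒ [2, 93, 135, 164]
  KluI GAAATCTT/0: at [10, 73, 154, 179] ⇒ [10, 73, 154, 179]
  AzqI CTTAGA/1: at [87, 120, 132, 145, 172] ⇒ [88, 121, 133, 146, 173]
  NpsVI ACCCGCTT/8: at [23, 31, 46, 61, 104, 127, 189] ⇒ [31, 39, 54, 69, 112, 135, 197]

All cut coordinates (distinct, sorted): [2, 10, 31, 39, 54, 69, 73, 88, 93, 112, 121, 133, 135, 146, 154, 164, 173, 179, 197]

Fragments:
  [0,2): 2 bp
  [2,10): 8 bp
  [10,31): 21 bp
  [31,39): 8 bp
  [39,54): 15 bp
  [54,69): 15 bp
  [69,73): 4 bp
  [73,88): 15 bp
  [88,93): 5 bp
  [93,112): 19 bp
  [112,121): 9 bp
  [121,133): 12 bp
  [133,135): 2 bp
  [135,146): 11 bp
  [146,154): 8 bp
  [154,164): 10 bp
  [164,173): 9 bp
  [173,179): 6 bp
  [179,197): 18 bp
  [197,200): 3 bp

[2,2,3,4,5,6,8,8,8,9,9,10,11,12,15,15,15,18,19,21]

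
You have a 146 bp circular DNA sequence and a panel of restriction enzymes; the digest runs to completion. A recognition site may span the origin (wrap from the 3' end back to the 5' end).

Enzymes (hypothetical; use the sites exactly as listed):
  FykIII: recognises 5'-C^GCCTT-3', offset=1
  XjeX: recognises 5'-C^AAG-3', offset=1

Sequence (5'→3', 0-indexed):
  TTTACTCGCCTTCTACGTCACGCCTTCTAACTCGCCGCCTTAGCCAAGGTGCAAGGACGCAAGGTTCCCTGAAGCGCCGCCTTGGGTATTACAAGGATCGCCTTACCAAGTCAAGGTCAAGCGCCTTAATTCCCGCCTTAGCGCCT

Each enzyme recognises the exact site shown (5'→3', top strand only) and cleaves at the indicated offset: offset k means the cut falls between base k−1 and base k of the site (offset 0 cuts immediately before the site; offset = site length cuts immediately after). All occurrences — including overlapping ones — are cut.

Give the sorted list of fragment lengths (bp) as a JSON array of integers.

Per-enzyme occurrences:
  FykIII CGCCTT/1: at [6, 20, 35, 77, 98, 121, 133, 141] ⇒ [7, 21, 36, 78, 99, 122, 134, 142]
  XjeX CAAG/1: at [44, 51, 59, 91, 106, 111, 117] ⇒ [45, 52, 60, 92, 107, 112, 118]

All cut coordinates (distinct, sorted): [7, 21, 36, 45, 52, 60, 78, 92, 99, 107, 112, 118, 122, 134, 142]

Fragments:
  7→21: 14 bp
  21→36: 15 bp
  36→45: 9 bp
  45→52: 7 bp
  52→60: 8 bp
  60→78: 18 bp
  78→92: 14 bp
  92→99: 7 bp
  99→107: 8 bp
  107→112: 5 bp
  112→118: 6 bp
  118→122: 4 bp
  122→134: 12 bp
  134→142: 8 bp
  142→7 (wrap): 146-142+7 = 11 bp

[4,5,6,7,7,8,8,8,9,11,12,14,14,15,18]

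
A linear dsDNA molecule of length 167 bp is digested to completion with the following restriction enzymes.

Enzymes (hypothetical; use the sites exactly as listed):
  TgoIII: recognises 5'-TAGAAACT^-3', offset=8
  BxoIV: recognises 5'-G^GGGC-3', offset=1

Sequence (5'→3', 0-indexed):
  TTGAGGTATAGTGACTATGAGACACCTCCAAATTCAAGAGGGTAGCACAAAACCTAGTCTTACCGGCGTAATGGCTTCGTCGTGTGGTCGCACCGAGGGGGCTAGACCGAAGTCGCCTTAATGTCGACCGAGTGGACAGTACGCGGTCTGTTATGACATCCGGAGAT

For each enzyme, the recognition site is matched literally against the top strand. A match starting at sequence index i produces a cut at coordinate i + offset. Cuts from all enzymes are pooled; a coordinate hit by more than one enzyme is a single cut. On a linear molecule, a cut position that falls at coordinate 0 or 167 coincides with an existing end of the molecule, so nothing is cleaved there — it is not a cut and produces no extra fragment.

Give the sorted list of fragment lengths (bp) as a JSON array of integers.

[69,98]

Scan for sites:
  TgoIII (TAGAAACT, off=8): no sites
  BxoIV (GGGGC, off=1): starts [97] → cuts [98]

Pooled cuts: [98]

Fragments:
  [0,98): 98 bp
  [98,167): 69 bp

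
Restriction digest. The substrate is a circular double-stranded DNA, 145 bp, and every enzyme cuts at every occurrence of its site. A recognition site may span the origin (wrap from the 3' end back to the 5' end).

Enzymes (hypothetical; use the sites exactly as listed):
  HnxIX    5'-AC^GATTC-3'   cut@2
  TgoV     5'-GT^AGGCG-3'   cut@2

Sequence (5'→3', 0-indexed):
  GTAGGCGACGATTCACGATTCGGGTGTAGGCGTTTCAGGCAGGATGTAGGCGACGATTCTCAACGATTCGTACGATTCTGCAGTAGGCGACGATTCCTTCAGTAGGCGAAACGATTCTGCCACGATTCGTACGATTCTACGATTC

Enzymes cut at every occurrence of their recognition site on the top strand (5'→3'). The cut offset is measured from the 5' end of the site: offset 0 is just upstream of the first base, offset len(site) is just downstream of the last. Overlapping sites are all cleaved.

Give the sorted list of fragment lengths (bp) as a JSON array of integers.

[7,7,7,7,7,8,9,9,9,10,11,11,11,12,20]

Per-enzyme occurrences:
  HnxIX ACGATTC/2: at [7, 14, 52, 62, 71, 89, 110, 121, 130, 138] ⇒ [9, 16, 54, 64, 73, 91, 112, 123, 132, 140]
  TgoV GTAGGCG/2: at [0, 25, 45, 82, 101] ⇒ [2, 27, 47, 84, 103]

Pooled cuts: [2, 9, 16, 27, 47, 54, 64, 73, 84, 91, 103, 112, 123, 132, 140]

Fragment lengths:
  2→9: 7 bp
  9→16: 7 bp
  16→27: 11 bp
  27→47: 20 bp
  47→54: 7 bp
  54→64: 10 bp
  64→73: 9 bp
  73→84: 11 bp
  84→91: 7 bp
  91→103: 12 bp
  103→112: 9 bp
  112→123: 11 bp
  123→132: 9 bp
  132→140: 8 bp
  140→2 (wrap): 145-140+2 = 7 bp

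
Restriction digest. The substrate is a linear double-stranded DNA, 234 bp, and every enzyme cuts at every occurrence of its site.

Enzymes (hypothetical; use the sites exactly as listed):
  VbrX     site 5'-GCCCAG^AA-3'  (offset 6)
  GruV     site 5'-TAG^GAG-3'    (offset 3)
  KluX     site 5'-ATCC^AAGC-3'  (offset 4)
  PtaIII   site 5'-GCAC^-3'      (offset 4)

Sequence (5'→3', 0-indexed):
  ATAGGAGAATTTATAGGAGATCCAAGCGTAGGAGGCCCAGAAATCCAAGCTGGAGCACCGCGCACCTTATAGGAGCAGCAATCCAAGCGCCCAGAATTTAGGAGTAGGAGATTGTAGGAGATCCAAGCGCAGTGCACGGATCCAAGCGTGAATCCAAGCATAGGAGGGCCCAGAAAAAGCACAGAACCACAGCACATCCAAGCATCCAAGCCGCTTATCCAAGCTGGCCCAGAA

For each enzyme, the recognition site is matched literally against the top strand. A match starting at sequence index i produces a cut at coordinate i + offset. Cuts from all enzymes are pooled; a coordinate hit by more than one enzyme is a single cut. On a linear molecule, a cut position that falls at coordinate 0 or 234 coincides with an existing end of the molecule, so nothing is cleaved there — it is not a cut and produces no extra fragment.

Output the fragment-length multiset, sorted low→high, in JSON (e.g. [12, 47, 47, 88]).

Site scan:
  VbrX GCCCAGAA/6: at [34, 88, 167, 226] ⇒ [40, 94, 173, 232]
  GruV TAGGAG/3: at [1, 13, 28, 69, 98, 104, 114, 160] ⇒ [4, 16, 31, 72, 101, 107, 117, 163]
  KluX ATCCAAGC/4: at [19, 42, 80, 120, 139, 151, 195, 203, 216] ⇒ [23, 46, 84, 124, 143, 155, 199, 207, 220]
  PtaIII GCAC/4: at [54, 61, 133, 178, 191] ⇒ [58, 65, 137, 182, 195]

All cut coordinates (distinct, sorted): [4, 16, 23, 31, 40, 46, 58, 65, 72, 84, 94, 101, 107, 117, 124, 137, 143, 155, 163, 173, 182, 195, 199, 207, 220, 232]

Fragment lengths:
  [0,4): 4 bp
  [4,16): 12 bp
  [16,23): 7 bp
  [23,31): 8 bp
  [31,40): 9 bp
  [40,46): 6 bp
  [46,58): 12 bp
  [58,65): 7 bp
  [65,72): 7 bp
  [72,84): 12 bp
  [84,94): 10 bp
  [94,101): 7 bp
  [101,107): 6 bp
  [107,117): 10 bp
  [117,124): 7 bp
  [124,137): 13 bp
  [137,143): 6 bp
  [143,155): 12 bp
  [155,163): 8 bp
  [163,173): 10 bp
  [173,182): 9 bp
  [182,195): 13 bp
  [195,199): 4 bp
  [199,207): 8 bp
  [207,220): 13 bp
  [220,232): 12 bp
  [232,234): 2 bp

[2,4,4,6,6,6,7,7,7,7,7,8,8,8,9,9,10,10,10,12,12,12,12,12,13,13,13]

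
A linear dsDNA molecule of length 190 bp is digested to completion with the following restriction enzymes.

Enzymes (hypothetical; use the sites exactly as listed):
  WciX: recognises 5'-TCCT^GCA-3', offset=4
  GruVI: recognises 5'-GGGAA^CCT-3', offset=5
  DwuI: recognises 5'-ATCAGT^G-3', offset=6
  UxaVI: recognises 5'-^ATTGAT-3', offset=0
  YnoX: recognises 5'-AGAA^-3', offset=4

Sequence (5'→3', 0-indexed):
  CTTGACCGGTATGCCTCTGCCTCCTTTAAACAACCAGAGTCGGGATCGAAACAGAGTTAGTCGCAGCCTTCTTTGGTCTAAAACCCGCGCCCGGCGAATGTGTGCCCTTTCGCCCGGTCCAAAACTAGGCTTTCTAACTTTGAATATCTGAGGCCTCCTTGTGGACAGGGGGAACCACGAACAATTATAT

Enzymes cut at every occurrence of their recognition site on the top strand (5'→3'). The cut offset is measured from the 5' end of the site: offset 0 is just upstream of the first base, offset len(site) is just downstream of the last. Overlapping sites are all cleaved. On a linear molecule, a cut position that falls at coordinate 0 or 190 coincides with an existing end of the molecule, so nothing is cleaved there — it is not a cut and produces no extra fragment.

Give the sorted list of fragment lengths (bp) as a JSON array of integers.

Site scan:
  WciX (TCCTGCA, off=4): no sites
  GruVI (GGGAACCT, off=5): no sites
  DwuI (ATCAGTG, off=6): no sites
  UxaVI (ATTGAT, off=0): no sites
  YnoX (AGAA, off=4): no sites

All cut coordinates (distinct, sorted): ∅

Fragments:
  no cuts → one linear fragment of 190 bp

[190]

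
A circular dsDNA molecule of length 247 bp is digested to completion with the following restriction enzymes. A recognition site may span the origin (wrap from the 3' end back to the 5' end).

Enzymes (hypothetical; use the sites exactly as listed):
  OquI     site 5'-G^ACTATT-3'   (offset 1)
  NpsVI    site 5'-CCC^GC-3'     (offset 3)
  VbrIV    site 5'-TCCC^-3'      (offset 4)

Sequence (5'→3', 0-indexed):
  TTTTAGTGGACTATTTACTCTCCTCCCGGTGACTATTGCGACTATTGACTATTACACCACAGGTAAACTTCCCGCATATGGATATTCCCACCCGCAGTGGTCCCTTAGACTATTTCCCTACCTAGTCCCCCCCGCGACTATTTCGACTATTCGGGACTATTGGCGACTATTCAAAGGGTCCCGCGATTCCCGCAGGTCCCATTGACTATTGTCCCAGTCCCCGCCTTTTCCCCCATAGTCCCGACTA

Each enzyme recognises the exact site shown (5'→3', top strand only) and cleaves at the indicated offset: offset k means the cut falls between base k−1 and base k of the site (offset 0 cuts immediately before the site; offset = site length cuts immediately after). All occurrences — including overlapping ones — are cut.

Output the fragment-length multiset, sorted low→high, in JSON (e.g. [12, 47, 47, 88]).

Site scan:
  OquI (GACTATT, off=1): starts [8, 30, 39, 46, 107, 135, 144, 154, 164, 203, 242] → cuts [9, 31, 40, 47, 108, 136, 145, 155, 165, 204, 243]
  NpsVI (CCCGC, off=3): starts [70, 90, 130, 179, 188, 219] → cuts [73, 93, 133, 182, 191, 222]
  VbrIV (TCCC, off=4): starts [23, 69, 85, 100, 114, 125, 178, 187, 196, 211, 217, 228, 238] → cuts [27, 73, 89, 104, 118, 129, 182, 191, 200, 215, 221, 232, 242]

Pooled cuts: [9, 27, 31, 40, 47, 73, 89, 93, 104, 108, 118, 129, 133, 136, 145, 155, 165, 182, 191, 200, 204, 215, 221, 222, 232, 242, 243]

Fragment lengths:
  9→27: 18 bp
  27→31: 4 bp
  31→40: 9 bp
  40→47: 7 bp
  47→73: 26 bp
  73→89: 16 bp
  89→93: 4 bp
  93→104: 11 bp
  104→108: 4 bp
  108→118: 10 bp
  118→129: 11 bp
  129→133: 4 bp
  133→136: 3 bp
  136→145: 9 bp
  145→155: 10 bp
  155→165: 10 bp
  165→182: 17 bp
  182→191: 9 bp
  191→200: 9 bp
  200→204: 4 bp
  204→215: 11 bp
  215→221: 6 bp
  221→222: 1 bp
  222→232: 10 bp
  232→242: 10 bp
  242→243: 1 bp
  243→9 (wrap): 247-243+9 = 13 bp

[1,1,3,4,4,4,4,4,6,7,9,9,9,9,10,10,10,10,10,11,11,11,13,16,17,18,26]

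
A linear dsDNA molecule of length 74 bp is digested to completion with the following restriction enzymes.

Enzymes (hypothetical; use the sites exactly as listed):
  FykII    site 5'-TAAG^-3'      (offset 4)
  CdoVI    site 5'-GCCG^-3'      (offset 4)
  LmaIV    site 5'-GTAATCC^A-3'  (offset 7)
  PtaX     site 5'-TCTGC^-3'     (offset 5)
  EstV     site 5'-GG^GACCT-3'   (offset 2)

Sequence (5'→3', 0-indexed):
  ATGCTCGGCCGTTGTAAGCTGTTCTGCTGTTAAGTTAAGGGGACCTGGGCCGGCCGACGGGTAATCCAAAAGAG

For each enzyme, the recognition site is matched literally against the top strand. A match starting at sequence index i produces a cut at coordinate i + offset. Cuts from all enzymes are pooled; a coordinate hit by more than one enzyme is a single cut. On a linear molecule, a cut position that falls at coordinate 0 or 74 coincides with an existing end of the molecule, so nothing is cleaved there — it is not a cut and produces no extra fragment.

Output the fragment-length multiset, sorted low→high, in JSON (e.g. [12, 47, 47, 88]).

[2,4,5,7,7,7,9,11,11,11]

Scan for sites:
  FykII (TAAG, off=4): starts [14, 30, 35] → cuts [18, 34, 39]
  CdoVI (GCCG, off=4): starts [7, 48, 52] → cuts [11, 52, 56]
  LmaIV (GTAATCCA, off=7): starts [60] → cuts [67]
  PtaX (TCTGC, off=5): starts [22] → cuts [27]
  EstV (GGGACCT, off=2): starts [39] → cuts [41]

Pooled cuts: [11, 18, 27, 34, 39, 41, 52, 56, 67]

Fragment lengths:
  [0,11): 11 bp
  [11,18): 7 bp
  [18,27): 9 bp
  [27,34): 7 bp
  [34,39): 5 bp
  [39,41): 2 bp
  [41,52): 11 bp
  [52,56): 4 bp
  [56,67): 11 bp
  [67,74): 7 bp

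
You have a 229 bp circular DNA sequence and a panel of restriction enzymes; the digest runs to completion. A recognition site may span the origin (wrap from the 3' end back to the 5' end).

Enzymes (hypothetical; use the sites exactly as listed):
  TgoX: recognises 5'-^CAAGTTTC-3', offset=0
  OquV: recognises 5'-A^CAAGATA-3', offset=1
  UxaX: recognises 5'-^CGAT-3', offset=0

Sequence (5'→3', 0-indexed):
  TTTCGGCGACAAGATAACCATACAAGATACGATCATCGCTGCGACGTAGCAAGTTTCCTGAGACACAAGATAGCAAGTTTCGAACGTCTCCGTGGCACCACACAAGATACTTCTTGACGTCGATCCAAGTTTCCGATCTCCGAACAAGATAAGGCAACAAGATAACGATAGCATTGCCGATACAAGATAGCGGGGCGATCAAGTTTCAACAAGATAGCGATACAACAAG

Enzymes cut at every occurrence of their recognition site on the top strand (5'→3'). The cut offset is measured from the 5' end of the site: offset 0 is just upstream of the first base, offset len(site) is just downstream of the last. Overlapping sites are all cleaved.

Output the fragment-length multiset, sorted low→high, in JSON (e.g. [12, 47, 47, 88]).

Scan for sites:
  TgoX (CAAGTTTC, off=0): starts [49, 73, 125, 199, 225] → cuts [49, 73, 125, 199, 225]
  OquV (ACAAGATA, off=1): starts [8, 21, 64, 101, 143, 156, 181, 208] → cuts [9, 22, 65, 102, 144, 157, 182, 209]
  UxaX (CGAT, off=0): starts [29, 120, 133, 165, 177, 195, 217] → cuts [29, 120, 133, 165, 177, 195, 217]

All cut coordinates (distinct, sorted): [9, 22, 29, 49, 65, 73, 102, 120, 125, 133, 144, 157, 165, 177, 182, 195, 199, 209, 217, 225]

Fragments:
  9→22: 13 bp
  22→29: 7 bp
  29→49: 20 bp
  49→65: 16 bp
  65→73: 8 bp
  73→102: 29 bp
  102→120: 18 bp
  120→125: 5 bp
  125→133: 8 bp
  133→144: 11 bp
  144→157: 13 bp
  157→165: 8 bp
  165→177: 12 bp
  177→182: 5 bp
  182→195: 13 bp
  195→199: 4 bp
  199→209: 10 bp
  209→217: 8 bp
  217→225: 8 bp
  225→9 (wrap): 229-225+9 = 13 bp

[4,5,5,7,8,8,8,8,8,10,11,12,13,13,13,13,16,18,20,29]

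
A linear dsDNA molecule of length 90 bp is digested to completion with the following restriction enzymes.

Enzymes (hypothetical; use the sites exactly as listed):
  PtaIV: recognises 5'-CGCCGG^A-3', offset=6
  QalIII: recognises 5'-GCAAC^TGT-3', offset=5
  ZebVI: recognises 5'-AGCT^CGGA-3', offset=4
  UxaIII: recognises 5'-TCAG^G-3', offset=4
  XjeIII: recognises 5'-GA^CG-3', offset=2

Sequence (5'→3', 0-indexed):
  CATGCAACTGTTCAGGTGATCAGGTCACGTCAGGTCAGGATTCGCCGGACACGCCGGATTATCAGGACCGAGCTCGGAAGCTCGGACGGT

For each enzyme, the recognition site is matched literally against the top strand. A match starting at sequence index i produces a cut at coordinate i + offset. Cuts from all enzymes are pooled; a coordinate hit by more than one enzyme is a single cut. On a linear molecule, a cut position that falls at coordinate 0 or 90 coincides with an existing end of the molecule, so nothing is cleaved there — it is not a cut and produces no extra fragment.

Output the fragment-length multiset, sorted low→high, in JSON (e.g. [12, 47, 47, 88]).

Scan for sites:
  PtaIV (CGCCGGA, off=6): starts [42, 51] → cuts [48, 57]
  QalIII (GCAACTGT, off=5): starts [3] → cuts [8]
  ZebVI (AGCTCGGA, off=4): starts [70, 78] → cuts [74, 82]
  UxaIII (TCAGG, off=4): starts [11, 19, 29, 34, 61] → cuts [15, 23, 33, 38, 65]
  XjeIII (GACG, off=2): starts [84] → cuts [86]

All cut coordinates (distinct, sorted): [8, 15, 23, 33, 38, 48, 57, 65, 74, 82, 86]

Fragment lengths:
  [0,8): 8 bp
  [8,15): 7 bp
  [15,23): 8 bp
  [23,33): 10 bp
  [33,38): 5 bp
  [38,48): 10 bp
  [48,57): 9 bp
  [57,65): 8 bp
  [65,74): 9 bp
  [74,82): 8 bp
  [82,86): 4 bp
  [86,90): 4 bp

[4,4,5,7,8,8,8,8,9,9,10,10]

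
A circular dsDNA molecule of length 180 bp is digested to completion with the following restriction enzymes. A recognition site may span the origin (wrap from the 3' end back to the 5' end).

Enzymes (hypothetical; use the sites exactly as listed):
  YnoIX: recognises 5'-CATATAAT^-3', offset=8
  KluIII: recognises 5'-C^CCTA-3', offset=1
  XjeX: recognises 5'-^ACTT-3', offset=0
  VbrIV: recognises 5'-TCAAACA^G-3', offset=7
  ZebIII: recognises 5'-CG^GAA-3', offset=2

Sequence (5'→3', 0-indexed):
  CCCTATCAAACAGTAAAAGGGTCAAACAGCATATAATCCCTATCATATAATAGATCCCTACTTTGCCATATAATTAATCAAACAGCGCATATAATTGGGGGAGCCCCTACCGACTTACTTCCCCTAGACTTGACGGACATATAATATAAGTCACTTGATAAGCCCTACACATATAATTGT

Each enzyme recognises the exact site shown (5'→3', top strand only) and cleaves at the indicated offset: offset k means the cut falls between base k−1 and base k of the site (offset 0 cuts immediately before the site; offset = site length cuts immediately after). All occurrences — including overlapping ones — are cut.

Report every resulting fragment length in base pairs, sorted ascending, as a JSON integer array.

Scan for sites:
  YnoIX (CATATAAT, off=8): starts [29, 43, 66, 87, 137, 169] → cuts [37, 51, 74, 95, 145, 177]
  KluIII (CCCTA, off=1): starts [0, 37, 55, 104, 121, 162] → cuts [1, 38, 56, 105, 122, 163]
  XjeX (ACTT, off=0): starts [59, 112, 116, 127, 152] → cuts [59, 112, 116, 127, 152]
  VbrIV (TCAAACAG, off=7): starts [5, 21, 77] → cuts [12, 28, 84]
  ZebIII (CGGAA, off=2): no sites

Pooled cuts: [1, 12, 28, 37, 38, 51, 56, 59, 74, 84, 95, 105, 112, 116, 122, 127, 145, 152, 163, 177]

Fragment lengths:
  1→12: 11 bp
  12→28: 16 bp
  28→37: 9 bp
  37→38: 1 bp
  38→51: 13 bp
  51→56: 5 bp
  56→59: 3 bp
  59→74: 15 bp
  74→84: 10 bp
  84→95: 11 bp
  95→105: 10 bp
  105→112: 7 bp
  112→116: 4 bp
  116→122: 6 bp
  122→127: 5 bp
  127→145: 18 bp
  145→152: 7 bp
  152→163: 11 bp
  163→177: 14 bp
  177→1 (wrap): 180-177+1 = 4 bp

[1,3,4,4,5,5,6,7,7,9,10,10,11,11,11,13,14,15,16,18]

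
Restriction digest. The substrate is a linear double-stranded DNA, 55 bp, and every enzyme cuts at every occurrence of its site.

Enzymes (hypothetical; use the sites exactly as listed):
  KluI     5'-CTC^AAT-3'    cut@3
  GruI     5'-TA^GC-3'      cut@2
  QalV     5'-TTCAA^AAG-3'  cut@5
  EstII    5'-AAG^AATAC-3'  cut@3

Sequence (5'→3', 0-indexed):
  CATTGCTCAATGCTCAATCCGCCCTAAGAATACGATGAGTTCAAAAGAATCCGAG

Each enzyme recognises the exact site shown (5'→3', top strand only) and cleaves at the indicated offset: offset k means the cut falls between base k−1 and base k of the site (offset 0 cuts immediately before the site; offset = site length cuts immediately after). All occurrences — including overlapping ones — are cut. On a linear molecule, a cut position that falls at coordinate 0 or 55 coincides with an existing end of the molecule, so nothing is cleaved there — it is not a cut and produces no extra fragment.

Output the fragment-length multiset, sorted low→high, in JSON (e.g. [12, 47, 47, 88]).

[7,8,11,13,16]

Per-enzyme occurrences:
  KluI (CTCAAT, off=3): starts [5, 12] → cuts [8, 15]
  GruI (TAGC, off=2): no sites
  QalV (TTCAAAAG, off=5): starts [39] → cuts [44]
  EstII (AAGAATAC, off=3): starts [25] → cuts [28]

All cut coordinates (distinct, sorted): [8, 15, 28, 44]

Fragment lengths:
  [0,8): 8 bp
  [8,15): 7 bp
  [15,28): 13 bp
  [28,44): 16 bp
  [44,55): 11 bp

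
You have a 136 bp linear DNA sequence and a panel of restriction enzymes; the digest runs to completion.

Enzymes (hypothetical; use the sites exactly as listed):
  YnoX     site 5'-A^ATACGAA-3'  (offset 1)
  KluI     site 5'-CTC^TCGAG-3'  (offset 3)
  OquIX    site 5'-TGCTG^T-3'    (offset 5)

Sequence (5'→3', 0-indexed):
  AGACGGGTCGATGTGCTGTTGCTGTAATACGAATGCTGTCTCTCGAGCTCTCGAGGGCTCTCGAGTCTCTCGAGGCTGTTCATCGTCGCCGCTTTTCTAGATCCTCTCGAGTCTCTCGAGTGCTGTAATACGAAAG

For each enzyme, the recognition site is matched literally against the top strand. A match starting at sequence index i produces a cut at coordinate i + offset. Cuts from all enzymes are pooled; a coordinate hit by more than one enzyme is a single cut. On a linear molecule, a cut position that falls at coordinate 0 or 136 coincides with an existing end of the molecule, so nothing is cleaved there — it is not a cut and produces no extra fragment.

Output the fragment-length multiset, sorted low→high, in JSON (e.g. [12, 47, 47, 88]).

[2,2,4,6,8,9,9,9,10,10,12,18,37]

Per-enzyme occurrences:
  YnoX AATACGAA/1: at [25, 126] ⇒ [26, 127]
  KluI CTCTCGAG/3: at [39, 47, 57, 66, 103, 112] ⇒ [42, 50, 60, 69, 106, 115]
  OquIX TGCTGT/5: at [13, 19, 33, 120] ⇒ [18, 24, 38, 125]

All cut coordinates (distinct, sorted): [18, 24, 26, 38, 42, 50, 60, 69, 106, 115, 125, 127]

Fragments:
  [0,18): 18 bp
  [18,24): 6 bp
  [24,26): 2 bp
  [26,38): 12 bp
  [38,42): 4 bp
  [42,50): 8 bp
  [50,60): 10 bp
  [60,69): 9 bp
  [69,106): 37 bp
  [106,115): 9 bp
  [115,125): 10 bp
  [125,127): 2 bp
  [127,136): 9 bp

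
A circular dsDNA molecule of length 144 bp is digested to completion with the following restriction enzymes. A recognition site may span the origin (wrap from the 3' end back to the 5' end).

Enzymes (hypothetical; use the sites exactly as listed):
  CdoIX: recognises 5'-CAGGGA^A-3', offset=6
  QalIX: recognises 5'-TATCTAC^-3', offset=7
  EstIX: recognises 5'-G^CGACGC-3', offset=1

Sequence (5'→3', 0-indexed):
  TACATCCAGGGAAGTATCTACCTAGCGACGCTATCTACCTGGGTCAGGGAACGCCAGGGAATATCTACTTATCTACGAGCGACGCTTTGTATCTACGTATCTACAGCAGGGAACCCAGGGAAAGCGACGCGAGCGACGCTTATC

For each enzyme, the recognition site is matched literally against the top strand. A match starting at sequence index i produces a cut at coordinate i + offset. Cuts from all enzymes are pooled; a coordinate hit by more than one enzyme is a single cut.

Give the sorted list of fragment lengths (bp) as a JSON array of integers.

[3,3,4,8,8,8,8,9,9,9,9,10,12,13,14,17]

Site scan:
  CdoIX CAGGGAA/6: at [6, 44, 54, 106, 115] ⇒ [12, 50, 60, 112, 121]
  QalIX TATCTAC/7: at [14, 31, 61, 69, 89, 97, 140] ⇒ [3, 21, 38, 68, 76, 96, 104]
  EstIX GCGACGC/1: at [24, 78, 123, 132] ⇒ [25, 79, 124, 133]

Pooled cuts: [3, 12, 21, 25, 38, 50, 60, 68, 76, 79, 96, 104, 112, 121, 124, 133]

Fragments:
  3→12: 9 bp
  12→21: 9 bp
  21→25: 4 bp
  25→38: 13 bp
  38→50: 12 bp
  50→60: 10 bp
  60→68: 8 bp
  68→76: 8 bp
  76→79: 3 bp
  79→96: 17 bp
  96→104: 8 bp
  104→112: 8 bp
  112→121: 9 bp
  121→124: 3 bp
  124→133: 9 bp
  133→3 (wrap): 144-133+3 = 14 bp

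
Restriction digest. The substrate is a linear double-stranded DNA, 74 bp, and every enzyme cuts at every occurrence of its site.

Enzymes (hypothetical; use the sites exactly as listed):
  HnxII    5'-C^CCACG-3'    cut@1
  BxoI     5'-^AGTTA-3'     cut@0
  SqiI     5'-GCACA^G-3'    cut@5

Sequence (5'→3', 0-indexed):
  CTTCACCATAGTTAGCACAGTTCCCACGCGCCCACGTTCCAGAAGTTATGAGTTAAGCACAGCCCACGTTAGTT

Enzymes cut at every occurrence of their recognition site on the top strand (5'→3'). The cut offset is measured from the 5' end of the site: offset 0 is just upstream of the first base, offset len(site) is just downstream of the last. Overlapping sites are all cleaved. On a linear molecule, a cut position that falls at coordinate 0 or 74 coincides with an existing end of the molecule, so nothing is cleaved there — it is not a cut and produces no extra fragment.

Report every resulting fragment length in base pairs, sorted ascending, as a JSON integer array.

Per-enzyme occurrences:
  HnxII (CCCACG, off=1): starts [22, 30, 62] → cuts [23, 31, 63]
  BxoI (AGTTA, off=0): starts [9, 43, 50] → cuts [9, 43, 50]
  SqiI (GCACAG, off=5): starts [14, 56] → cuts [19, 61]

All cut coordinates (distinct, sorted): [9, 19, 23, 31, 43, 50, 61, 63]

Fragment lengths:
  [0,9): 9 bp
  [9,19): 10 bp
  [19,23): 4 bp
  [23,31): 8 bp
  [31,43): 12 bp
  [43,50): 7 bp
  [50,61): 11 bp
  [61,63): 2 bp
  [63,74): 11 bp

[2,4,7,8,9,10,11,11,12]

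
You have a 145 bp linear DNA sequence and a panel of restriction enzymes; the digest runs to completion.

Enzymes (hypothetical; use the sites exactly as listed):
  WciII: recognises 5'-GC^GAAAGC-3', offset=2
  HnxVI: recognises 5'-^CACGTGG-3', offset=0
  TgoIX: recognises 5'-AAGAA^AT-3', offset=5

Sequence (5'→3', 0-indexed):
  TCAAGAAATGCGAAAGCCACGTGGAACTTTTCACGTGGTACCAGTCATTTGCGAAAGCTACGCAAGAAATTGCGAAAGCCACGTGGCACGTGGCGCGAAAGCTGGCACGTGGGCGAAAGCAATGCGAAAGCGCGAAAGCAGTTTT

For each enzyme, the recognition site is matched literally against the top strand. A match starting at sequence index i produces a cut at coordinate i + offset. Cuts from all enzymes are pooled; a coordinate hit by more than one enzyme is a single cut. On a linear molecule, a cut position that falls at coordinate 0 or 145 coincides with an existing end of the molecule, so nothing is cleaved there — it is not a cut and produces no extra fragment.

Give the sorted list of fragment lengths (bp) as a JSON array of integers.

Per-enzyme occurrences:
  WciII GCGAAAGC/2: at [9, 50, 71, 94, 112, 123, 131] ⇒ [11, 52, 73, 96, 114, 125, 133]
  HnxVI CACGTGG/0: at [17, 31, 79, 86, 105] ⇒ [17, 31, 79, 86, 105]
  TgoIX AAGAAAT/5: at [2, 63] ⇒ [7, 68]

Pooled cuts: [7, 11, 17, 31, 52, 68, 73, 79, 86, 96, 105, 114, 125, 133]

Fragment lengths:
  [0,7): 7 bp
  [7,11): 4 bp
  [11,17): 6 bp
  [17,31): 14 bp
  [31,52): 21 bp
  [52,68): 16 bp
  [68,73): 5 bp
  [73,79): 6 bp
  [79,86): 7 bp
  [86,96): 10 bp
  [96,105): 9 bp
  [105,114): 9 bp
  [114,125): 11 bp
  [125,133): 8 bp
  [133,145): 12 bp

[4,5,6,6,7,7,8,9,9,10,11,12,14,16,21]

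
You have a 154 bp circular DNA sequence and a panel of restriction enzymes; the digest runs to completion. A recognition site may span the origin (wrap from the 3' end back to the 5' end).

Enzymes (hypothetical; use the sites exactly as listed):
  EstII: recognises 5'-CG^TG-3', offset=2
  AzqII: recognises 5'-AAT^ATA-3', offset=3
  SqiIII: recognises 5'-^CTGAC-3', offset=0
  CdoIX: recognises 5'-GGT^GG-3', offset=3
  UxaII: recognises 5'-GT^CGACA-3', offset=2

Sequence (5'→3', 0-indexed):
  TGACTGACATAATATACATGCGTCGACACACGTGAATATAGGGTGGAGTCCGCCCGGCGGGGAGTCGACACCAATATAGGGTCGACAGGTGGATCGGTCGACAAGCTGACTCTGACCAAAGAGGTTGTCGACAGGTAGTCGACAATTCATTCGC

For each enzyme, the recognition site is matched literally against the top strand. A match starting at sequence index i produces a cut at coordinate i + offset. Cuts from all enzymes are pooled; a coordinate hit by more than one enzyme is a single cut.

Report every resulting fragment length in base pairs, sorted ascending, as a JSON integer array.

Scan for sites:
  EstII (CGTG, off=2): starts [30] → cuts [32]
  AzqII (AATATA, off=3): starts [10, 34, 72] → cuts [13, 37, 75]
  SqiIII (CTGAC, off=0): starts [3, 105, 111, 153] → cuts [3, 105, 111, 153]
  CdoIX (GGTGG, off=3): starts [41, 87] → cuts [44, 90]
  UxaII (GTCGACA, off=2): starts [21, 63, 80, 96, 126, 137] → cuts [23, 65, 82, 98, 128, 139]

Pooled cuts: [3, 13, 23, 32, 37, 44, 65, 75, 82, 90, 98, 105, 111, 128, 139, 153]

Fragments:
  3→13: 10 bp
  13→23: 10 bp
  23→32: 9 bp
  32→37: 5 bp
  37→44: 7 bp
  44→65: 21 bp
  65→75: 10 bp
  75→82: 7 bp
  82→90: 8 bp
  90→98: 8 bp
  98→105: 7 bp
  105→111: 6 bp
  111→128: 17 bp
  128→139: 11 bp
  139→153: 14 bp
  153→3 (wrap): 154-153+3 = 4 bp

[4,5,6,7,7,7,8,8,9,10,10,10,11,14,17,21]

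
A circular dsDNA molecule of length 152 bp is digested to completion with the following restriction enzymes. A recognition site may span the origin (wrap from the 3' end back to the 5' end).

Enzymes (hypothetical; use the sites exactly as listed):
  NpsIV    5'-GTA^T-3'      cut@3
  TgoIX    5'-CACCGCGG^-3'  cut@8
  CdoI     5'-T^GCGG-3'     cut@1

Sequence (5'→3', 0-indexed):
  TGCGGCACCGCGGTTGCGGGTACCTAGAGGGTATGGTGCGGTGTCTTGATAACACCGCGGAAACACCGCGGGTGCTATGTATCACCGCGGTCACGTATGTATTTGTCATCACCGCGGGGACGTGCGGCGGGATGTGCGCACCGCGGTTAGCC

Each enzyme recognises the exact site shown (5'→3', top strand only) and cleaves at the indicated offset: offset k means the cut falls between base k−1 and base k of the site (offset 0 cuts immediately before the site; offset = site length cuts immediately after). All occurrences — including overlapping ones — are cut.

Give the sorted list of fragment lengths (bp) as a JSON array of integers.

Scan for sites:
  NpsIV (GTAT, off=3): starts [30, 78, 94, 98] → cuts [33, 81, 97, 101]
  TgoIX (CACCGCGG, off=8): starts [5, 52, 63, 82, 109, 138] → cuts [13, 60, 71, 90, 117, 146]
  CdoI (TGCGG, off=1): starts [0, 14, 36, 122] → cuts [1, 15, 37, 123]

Pooled cuts: [1, 13, 15, 33, 37, 60, 71, 81, 90, 97, 101, 117, 123, 146]

Fragments:
  1→13: 12 bp
  13→15: 2 bp
  15→33: 18 bp
  33→37: 4 bp
  37→60: 23 bp
  60→71: 11 bp
  71→81: 10 bp
  81→90: 9 bp
  90→97: 7 bp
  97→101: 4 bp
  101→117: 16 bp
  117→123: 6 bp
  123→146: 23 bp
  146→1 (wrap): 152-146+1 = 7 bp

[2,4,4,6,7,7,9,10,11,12,16,18,23,23]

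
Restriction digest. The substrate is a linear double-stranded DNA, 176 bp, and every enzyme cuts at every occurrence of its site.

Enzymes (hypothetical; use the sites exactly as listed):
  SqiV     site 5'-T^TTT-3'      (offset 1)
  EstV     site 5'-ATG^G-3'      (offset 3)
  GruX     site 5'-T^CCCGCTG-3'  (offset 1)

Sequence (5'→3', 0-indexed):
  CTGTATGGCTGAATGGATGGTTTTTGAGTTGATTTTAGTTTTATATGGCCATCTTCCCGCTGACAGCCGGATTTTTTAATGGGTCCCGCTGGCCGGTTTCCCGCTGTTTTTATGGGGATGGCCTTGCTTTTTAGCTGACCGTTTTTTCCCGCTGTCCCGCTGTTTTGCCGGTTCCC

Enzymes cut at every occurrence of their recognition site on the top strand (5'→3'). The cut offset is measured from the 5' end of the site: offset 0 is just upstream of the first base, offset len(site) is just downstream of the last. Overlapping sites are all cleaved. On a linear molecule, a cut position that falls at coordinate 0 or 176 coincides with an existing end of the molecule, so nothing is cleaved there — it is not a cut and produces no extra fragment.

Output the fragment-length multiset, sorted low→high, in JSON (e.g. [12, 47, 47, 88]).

Site scan:
  SqiV (TTTT, off=1): starts [20, 21, 32, 38, 71, 72, 73, 106, 107, 127, 128, 141, 142, 143, 162] → cuts [21, 22, 33, 39, 72, 73, 74, 107, 108, 128, 129, 142, 143, 144, 163]
  EstV (ATGG, off=3): starts [4, 12, 16, 44, 78, 111, 117] → cuts [7, 15, 19, 47, 81, 114, 120]
  GruX (TCCCGCTG, off=1): starts [54, 83, 98, 146, 154] → cuts [55, 84, 99, 147, 155]

All cut coordinates (distinct, sorted): [7, 15, 19, 21, 22, 33, 39, 47, 55, 72, 73, 74, 81, 84, 99, 107, 108, 114, 120, 128, 129, 142, 143, 144, 147, 155, 163]

Fragments:
  [0,7): 7 bp
  [7,15): 8 bp
  [15,19): 4 bp
  [19,21): 2 bp
  [21,22): 1 bp
  [22,33): 11 bp
  [33,39): 6 bp
  [39,47): 8 bp
  [47,55): 8 bp
  [55,72): 17 bp
  [72,73): 1 bp
  [73,74): 1 bp
  [74,81): 7 bp
  [81,84): 3 bp
  [84,99): 15 bp
  [99,107): 8 bp
  [107,108): 1 bp
  [108,114): 6 bp
  [114,120): 6 bp
  [120,128): 8 bp
  [128,129): 1 bp
  [129,142): 13 bp
  [142,143): 1 bp
  [143,144): 1 bp
  [144,147): 3 bp
  [147,155): 8 bp
  [155,163): 8 bp
  [163,176): 13 bp

[1,1,1,1,1,1,1,2,3,3,4,6,6,6,7,7,8,8,8,8,8,8,8,11,13,13,15,17]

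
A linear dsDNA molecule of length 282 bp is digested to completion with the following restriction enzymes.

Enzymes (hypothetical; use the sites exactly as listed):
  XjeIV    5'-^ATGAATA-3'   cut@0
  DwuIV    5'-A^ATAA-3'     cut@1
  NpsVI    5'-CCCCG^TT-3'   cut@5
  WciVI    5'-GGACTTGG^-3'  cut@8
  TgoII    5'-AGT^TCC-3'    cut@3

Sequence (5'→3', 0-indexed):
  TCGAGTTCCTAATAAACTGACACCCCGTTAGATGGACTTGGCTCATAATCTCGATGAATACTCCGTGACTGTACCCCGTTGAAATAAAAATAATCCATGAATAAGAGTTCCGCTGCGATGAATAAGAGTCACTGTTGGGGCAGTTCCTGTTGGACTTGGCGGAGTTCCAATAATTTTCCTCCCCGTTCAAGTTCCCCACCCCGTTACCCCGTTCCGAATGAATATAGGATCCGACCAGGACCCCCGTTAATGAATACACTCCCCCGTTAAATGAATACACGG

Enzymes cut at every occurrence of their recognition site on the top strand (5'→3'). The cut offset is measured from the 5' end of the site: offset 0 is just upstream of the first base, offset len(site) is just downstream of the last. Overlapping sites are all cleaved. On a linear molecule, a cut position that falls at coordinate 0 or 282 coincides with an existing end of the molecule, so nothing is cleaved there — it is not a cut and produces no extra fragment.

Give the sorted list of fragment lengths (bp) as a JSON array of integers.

[3,4,4,4,4,5,5,6,6,6,6,7,7,8,8,9,11,12,12,14,15,16,16,17,23,25,29]

Per-enzyme occurrences:
  XjeIV ATGAATA/0: at [53, 96, 117, 217, 249, 270] ⇒ [53, 96, 117, 217, 249, 270]
  DwuIV AATAA/1: at [10, 82, 88, 99, 120, 168] ⇒ [11, 83, 89, 100, 121, 169]
  NpsVI CCCCGTT/5: at [22, 73, 180, 198, 206, 241, 261] ⇒ [27, 78, 185, 203, 211, 246, 266]
  WciVI GGACTTGG/8: at [33, 151] ⇒ [41, 159]
  TgoII AGTTCC/3: at [3, 105, 141, 162, 189] ⇒ [6, 108, 144, 165, 192]

Pooled cuts: [6, 11, 27, 41, 53, 78, 83, 89, 96, 100, 108, 117, 121, 144, 159, 165, 169, 185, 192, 203, 211, 217, 246, 249, 266, 270]

Fragments:
  [0,6): 6 bp
  [6,11): 5 bp
  [11,27): 16 bp
  [27,41): 14 bp
  [41,53): 12 bp
  [53,78): 25 bp
  [78,83): 5 bp
  [83,89): 6 bp
  [89,96): 7 bp
  [96,100): 4 bp
  [100,108): 8 bp
  [108,117): 9 bp
  [117,121): 4 bp
  [121,144): 23 bp
  [144,159): 15 bp
  [159,165): 6 bp
  [165,169): 4 bp
  [169,185): 16 bp
  [185,192): 7 bp
  [192,203): 11 bp
  [203,211): 8 bp
  [211,217): 6 bp
  [217,246): 29 bp
  [246,249): 3 bp
  [249,266): 17 bp
  [266,270): 4 bp
  [270,282): 12 bp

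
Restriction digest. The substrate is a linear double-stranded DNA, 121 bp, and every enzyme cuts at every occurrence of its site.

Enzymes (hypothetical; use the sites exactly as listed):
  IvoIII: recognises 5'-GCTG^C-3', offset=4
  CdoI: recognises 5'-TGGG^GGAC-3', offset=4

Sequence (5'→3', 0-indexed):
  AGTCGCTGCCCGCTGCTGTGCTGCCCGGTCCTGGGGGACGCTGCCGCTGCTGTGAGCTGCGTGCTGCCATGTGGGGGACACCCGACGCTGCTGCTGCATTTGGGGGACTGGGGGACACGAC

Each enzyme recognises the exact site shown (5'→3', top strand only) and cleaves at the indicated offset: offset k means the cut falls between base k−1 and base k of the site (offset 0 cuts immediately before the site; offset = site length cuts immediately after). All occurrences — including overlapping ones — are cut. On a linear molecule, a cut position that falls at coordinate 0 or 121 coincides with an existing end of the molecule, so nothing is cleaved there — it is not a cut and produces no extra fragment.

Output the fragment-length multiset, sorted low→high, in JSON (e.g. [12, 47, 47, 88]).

Site scan:
  IvoIII GCTGC/4: at [4, 11, 19, 39, 45, 55, 62, 86, 89, 92] ⇒ [8, 15, 23, 43, 49, 59, 66, 90, 93, 96]
  CdoI TGGGGGAC/4: at [31, 71, 100, 108] ⇒ [35, 75, 104, 112]

Pooled cuts: [8, 15, 23, 35, 43, 49, 59, 66, 75, 90, 93, 96, 104, 112]

Fragment lengths:
  [0,8): 8 bp
  [8,15): 7 bp
  [15,23): 8 bp
  [23,35): 12 bp
  [35,43): 8 bp
  [43,49): 6 bp
  [49,59): 10 bp
  [59,66): 7 bp
  [66,75): 9 bp
  [75,90): 15 bp
  [90,93): 3 bp
  [93,96): 3 bp
  [96,104): 8 bp
  [104,112): 8 bp
  [112,121): 9 bp

[3,3,6,7,7,8,8,8,8,8,9,9,10,12,15]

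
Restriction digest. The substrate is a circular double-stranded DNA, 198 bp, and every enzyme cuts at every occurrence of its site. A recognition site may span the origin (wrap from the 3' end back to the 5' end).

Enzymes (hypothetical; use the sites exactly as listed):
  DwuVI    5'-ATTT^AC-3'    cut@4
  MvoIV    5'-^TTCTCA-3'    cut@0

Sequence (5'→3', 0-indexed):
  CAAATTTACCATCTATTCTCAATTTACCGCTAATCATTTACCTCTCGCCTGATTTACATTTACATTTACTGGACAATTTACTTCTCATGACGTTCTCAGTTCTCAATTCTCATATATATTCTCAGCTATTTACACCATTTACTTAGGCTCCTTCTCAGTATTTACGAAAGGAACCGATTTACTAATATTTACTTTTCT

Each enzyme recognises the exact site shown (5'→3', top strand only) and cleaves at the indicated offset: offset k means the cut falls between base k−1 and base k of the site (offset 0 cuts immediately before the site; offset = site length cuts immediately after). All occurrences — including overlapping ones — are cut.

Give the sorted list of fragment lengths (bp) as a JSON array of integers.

Per-enzyme occurrences:
  DwuVI (ATTTAC, off=4): starts [3, 21, 35, 51, 57, 63, 75, 127, 136, 159, 176, 186] → cuts [7, 25, 39, 55, 61, 67, 79, 131, 140, 163, 180, 190]
  MvoIV (TTCTCA, off=0): starts [15, 81, 92, 99, 106, 118, 151, 194] → cuts [15, 81, 92, 99, 106, 118, 151, 194]

Pooled cuts: [7, 15, 25, 39, 55, 61, 67, 79, 81, 92, 99, 106, 118, 131, 140, 151, 163, 180, 190, 194]

Fragments:
  7→15: 8 bp
  15→25: 10 bp
  25→39: 14 bp
  39→55: 16 bp
  55→61: 6 bp
  61→67: 6 bp
  67→79: 12 bp
  79→81: 2 bp
  81→92: 11 bp
  92→99: 7 bp
  99→106: 7 bp
  106→118: 12 bp
  118→131: 13 bp
  131→140: 9 bp
  140→151: 11 bp
  151→163: 12 bp
  163→180: 17 bp
  180→190: 10 bp
  190→194: 4 bp
  194→7 (wrap): 198-194+7 = 11 bp

[2,4,6,6,7,7,8,9,10,10,11,11,11,12,12,12,13,14,16,17]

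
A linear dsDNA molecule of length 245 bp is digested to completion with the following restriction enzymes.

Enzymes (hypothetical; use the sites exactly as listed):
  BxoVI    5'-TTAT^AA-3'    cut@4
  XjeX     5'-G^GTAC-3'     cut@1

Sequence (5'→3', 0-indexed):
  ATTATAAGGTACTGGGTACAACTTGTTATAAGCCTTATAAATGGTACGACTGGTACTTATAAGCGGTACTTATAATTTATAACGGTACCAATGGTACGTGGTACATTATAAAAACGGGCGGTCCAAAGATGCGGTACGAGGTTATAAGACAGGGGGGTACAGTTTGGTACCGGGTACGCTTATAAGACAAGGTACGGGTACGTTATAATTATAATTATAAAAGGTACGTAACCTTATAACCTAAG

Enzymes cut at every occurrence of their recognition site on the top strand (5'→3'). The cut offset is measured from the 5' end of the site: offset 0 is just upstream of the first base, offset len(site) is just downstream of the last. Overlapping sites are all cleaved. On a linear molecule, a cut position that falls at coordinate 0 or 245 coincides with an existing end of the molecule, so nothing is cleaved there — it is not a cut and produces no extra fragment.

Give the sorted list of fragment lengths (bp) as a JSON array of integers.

[3,4,5,5,5,5,6,6,6,7,7,7,7,8,8,8,8,9,9,9,9,9,10,10,11,12,14,14,24]

Per-enzyme occurrences:
  BxoVI (TTATAA, off=4): starts [1, 25, 34, 56, 69, 76, 105, 141, 179, 202, 208, 214, 233] → cuts [5, 29, 38, 60, 73, 80, 109, 145, 183, 206, 212, 218, 237]
  XjeX (GGTAC, off=1): starts [7, 14, 42, 51, 64, 83, 92, 99, 132, 155, 165, 172, 190, 196, 222] → cuts [8, 15, 43, 52, 65, 84, 93, 100, 133, 156, 166, 173, 191, 197, 223]

All cut coordinates (distinct, sorted): [5, 8, 15, 29, 38, 43, 52, 60, 65, 73, 80, 84, 93, 100, 109, 133, 145, 156, 166, 173, 183, 191, 197, 206, 212, 218, 223, 237]

Fragments:
  [0,5): 5 bp
  [5,8): 3 bp
  [8,15): 7 bp
  [15,29): 14 bp
  [29,38): 9 bp
  [38,43): 5 bp
  [43,52): 9 bp
  [52,60): 8 bp
  [60,65): 5 bp
  [65,73): 8 bp
  [73,80): 7 bp
  [80,84): 4 bp
  [84,93): 9 bp
  [93,100): 7 bp
  [100,109): 9 bp
  [109,133): 24 bp
  [133,145): 12 bp
  [145,156): 11 bp
  [156,166): 10 bp
  [166,173): 7 bp
  [173,183): 10 bp
  [183,191): 8 bp
  [191,197): 6 bp
  [197,206): 9 bp
  [206,212): 6 bp
  [212,218): 6 bp
  [218,223): 5 bp
  [223,237): 14 bp
  [237,245): 8 bp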